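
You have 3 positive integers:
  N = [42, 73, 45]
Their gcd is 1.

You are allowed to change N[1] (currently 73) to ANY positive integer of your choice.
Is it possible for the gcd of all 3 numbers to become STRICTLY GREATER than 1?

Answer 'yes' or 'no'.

Answer: yes

Derivation:
Current gcd = 1
gcd of all OTHER numbers (without N[1]=73): gcd([42, 45]) = 3
The new gcd after any change is gcd(3, new_value).
This can be at most 3.
Since 3 > old gcd 1, the gcd CAN increase (e.g., set N[1] = 3).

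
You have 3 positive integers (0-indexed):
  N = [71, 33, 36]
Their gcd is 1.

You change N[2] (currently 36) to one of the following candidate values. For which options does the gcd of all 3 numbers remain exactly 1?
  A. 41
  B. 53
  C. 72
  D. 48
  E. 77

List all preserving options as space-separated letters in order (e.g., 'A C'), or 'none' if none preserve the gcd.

Answer: A B C D E

Derivation:
Old gcd = 1; gcd of others (without N[2]) = 1
New gcd for candidate v: gcd(1, v). Preserves old gcd iff gcd(1, v) = 1.
  Option A: v=41, gcd(1,41)=1 -> preserves
  Option B: v=53, gcd(1,53)=1 -> preserves
  Option C: v=72, gcd(1,72)=1 -> preserves
  Option D: v=48, gcd(1,48)=1 -> preserves
  Option E: v=77, gcd(1,77)=1 -> preserves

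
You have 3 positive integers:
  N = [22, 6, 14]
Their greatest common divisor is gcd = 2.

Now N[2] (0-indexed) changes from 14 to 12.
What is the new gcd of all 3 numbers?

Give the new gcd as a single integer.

Numbers: [22, 6, 14], gcd = 2
Change: index 2, 14 -> 12
gcd of the OTHER numbers (without index 2): gcd([22, 6]) = 2
New gcd = gcd(g_others, new_val) = gcd(2, 12) = 2

Answer: 2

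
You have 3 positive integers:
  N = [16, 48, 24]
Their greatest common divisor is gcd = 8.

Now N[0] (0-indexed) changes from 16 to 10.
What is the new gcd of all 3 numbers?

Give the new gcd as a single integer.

Numbers: [16, 48, 24], gcd = 8
Change: index 0, 16 -> 10
gcd of the OTHER numbers (without index 0): gcd([48, 24]) = 24
New gcd = gcd(g_others, new_val) = gcd(24, 10) = 2

Answer: 2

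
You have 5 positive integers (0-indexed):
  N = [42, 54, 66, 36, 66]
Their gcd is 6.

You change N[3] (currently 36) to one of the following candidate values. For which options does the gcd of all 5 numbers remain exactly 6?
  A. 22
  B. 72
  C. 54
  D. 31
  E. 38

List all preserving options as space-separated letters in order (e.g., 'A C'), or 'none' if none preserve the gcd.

Old gcd = 6; gcd of others (without N[3]) = 6
New gcd for candidate v: gcd(6, v). Preserves old gcd iff gcd(6, v) = 6.
  Option A: v=22, gcd(6,22)=2 -> changes
  Option B: v=72, gcd(6,72)=6 -> preserves
  Option C: v=54, gcd(6,54)=6 -> preserves
  Option D: v=31, gcd(6,31)=1 -> changes
  Option E: v=38, gcd(6,38)=2 -> changes

Answer: B C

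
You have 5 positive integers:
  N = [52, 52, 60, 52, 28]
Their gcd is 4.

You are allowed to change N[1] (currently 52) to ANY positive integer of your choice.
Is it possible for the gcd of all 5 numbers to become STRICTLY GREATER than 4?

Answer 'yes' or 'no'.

Answer: no

Derivation:
Current gcd = 4
gcd of all OTHER numbers (without N[1]=52): gcd([52, 60, 52, 28]) = 4
The new gcd after any change is gcd(4, new_value).
This can be at most 4.
Since 4 = old gcd 4, the gcd can only stay the same or decrease.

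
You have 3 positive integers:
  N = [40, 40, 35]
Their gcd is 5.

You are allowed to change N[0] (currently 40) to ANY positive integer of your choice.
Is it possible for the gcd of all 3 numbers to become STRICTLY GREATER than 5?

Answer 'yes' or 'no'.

Current gcd = 5
gcd of all OTHER numbers (without N[0]=40): gcd([40, 35]) = 5
The new gcd after any change is gcd(5, new_value).
This can be at most 5.
Since 5 = old gcd 5, the gcd can only stay the same or decrease.

Answer: no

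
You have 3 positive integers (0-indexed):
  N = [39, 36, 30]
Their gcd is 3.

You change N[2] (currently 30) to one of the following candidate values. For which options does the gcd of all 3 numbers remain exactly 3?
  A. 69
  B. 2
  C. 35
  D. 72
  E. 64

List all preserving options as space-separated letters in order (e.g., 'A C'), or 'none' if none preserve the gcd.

Old gcd = 3; gcd of others (without N[2]) = 3
New gcd for candidate v: gcd(3, v). Preserves old gcd iff gcd(3, v) = 3.
  Option A: v=69, gcd(3,69)=3 -> preserves
  Option B: v=2, gcd(3,2)=1 -> changes
  Option C: v=35, gcd(3,35)=1 -> changes
  Option D: v=72, gcd(3,72)=3 -> preserves
  Option E: v=64, gcd(3,64)=1 -> changes

Answer: A D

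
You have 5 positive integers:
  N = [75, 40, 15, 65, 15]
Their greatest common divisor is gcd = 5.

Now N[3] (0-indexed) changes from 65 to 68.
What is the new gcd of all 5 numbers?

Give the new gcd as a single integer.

Numbers: [75, 40, 15, 65, 15], gcd = 5
Change: index 3, 65 -> 68
gcd of the OTHER numbers (without index 3): gcd([75, 40, 15, 15]) = 5
New gcd = gcd(g_others, new_val) = gcd(5, 68) = 1

Answer: 1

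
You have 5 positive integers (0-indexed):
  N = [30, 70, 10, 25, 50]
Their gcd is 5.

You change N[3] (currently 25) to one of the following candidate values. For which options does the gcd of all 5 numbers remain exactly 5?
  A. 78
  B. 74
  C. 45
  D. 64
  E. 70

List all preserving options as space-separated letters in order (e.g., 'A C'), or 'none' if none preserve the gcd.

Old gcd = 5; gcd of others (without N[3]) = 10
New gcd for candidate v: gcd(10, v). Preserves old gcd iff gcd(10, v) = 5.
  Option A: v=78, gcd(10,78)=2 -> changes
  Option B: v=74, gcd(10,74)=2 -> changes
  Option C: v=45, gcd(10,45)=5 -> preserves
  Option D: v=64, gcd(10,64)=2 -> changes
  Option E: v=70, gcd(10,70)=10 -> changes

Answer: C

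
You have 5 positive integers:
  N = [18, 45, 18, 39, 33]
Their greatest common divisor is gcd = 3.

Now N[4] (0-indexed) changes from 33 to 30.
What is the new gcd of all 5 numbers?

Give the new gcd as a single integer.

Numbers: [18, 45, 18, 39, 33], gcd = 3
Change: index 4, 33 -> 30
gcd of the OTHER numbers (without index 4): gcd([18, 45, 18, 39]) = 3
New gcd = gcd(g_others, new_val) = gcd(3, 30) = 3

Answer: 3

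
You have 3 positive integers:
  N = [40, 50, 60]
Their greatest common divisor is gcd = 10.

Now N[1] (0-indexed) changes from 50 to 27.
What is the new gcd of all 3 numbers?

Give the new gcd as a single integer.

Numbers: [40, 50, 60], gcd = 10
Change: index 1, 50 -> 27
gcd of the OTHER numbers (without index 1): gcd([40, 60]) = 20
New gcd = gcd(g_others, new_val) = gcd(20, 27) = 1

Answer: 1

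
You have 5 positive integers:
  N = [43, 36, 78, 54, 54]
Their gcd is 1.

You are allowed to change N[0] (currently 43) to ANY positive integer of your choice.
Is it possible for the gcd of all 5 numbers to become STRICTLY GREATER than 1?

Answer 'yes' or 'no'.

Answer: yes

Derivation:
Current gcd = 1
gcd of all OTHER numbers (without N[0]=43): gcd([36, 78, 54, 54]) = 6
The new gcd after any change is gcd(6, new_value).
This can be at most 6.
Since 6 > old gcd 1, the gcd CAN increase (e.g., set N[0] = 6).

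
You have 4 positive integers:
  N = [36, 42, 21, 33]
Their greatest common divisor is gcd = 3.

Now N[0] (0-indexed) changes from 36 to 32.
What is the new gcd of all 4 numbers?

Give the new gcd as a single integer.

Numbers: [36, 42, 21, 33], gcd = 3
Change: index 0, 36 -> 32
gcd of the OTHER numbers (without index 0): gcd([42, 21, 33]) = 3
New gcd = gcd(g_others, new_val) = gcd(3, 32) = 1

Answer: 1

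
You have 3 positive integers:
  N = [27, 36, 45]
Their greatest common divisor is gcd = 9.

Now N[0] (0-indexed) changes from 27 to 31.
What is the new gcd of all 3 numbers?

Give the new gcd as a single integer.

Answer: 1

Derivation:
Numbers: [27, 36, 45], gcd = 9
Change: index 0, 27 -> 31
gcd of the OTHER numbers (without index 0): gcd([36, 45]) = 9
New gcd = gcd(g_others, new_val) = gcd(9, 31) = 1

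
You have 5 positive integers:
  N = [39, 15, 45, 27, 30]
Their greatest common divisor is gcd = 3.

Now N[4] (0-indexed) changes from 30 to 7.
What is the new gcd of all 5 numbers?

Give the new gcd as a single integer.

Answer: 1

Derivation:
Numbers: [39, 15, 45, 27, 30], gcd = 3
Change: index 4, 30 -> 7
gcd of the OTHER numbers (without index 4): gcd([39, 15, 45, 27]) = 3
New gcd = gcd(g_others, new_val) = gcd(3, 7) = 1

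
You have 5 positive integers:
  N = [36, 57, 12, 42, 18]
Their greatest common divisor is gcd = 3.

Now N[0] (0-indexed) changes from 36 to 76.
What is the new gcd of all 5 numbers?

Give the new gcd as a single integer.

Numbers: [36, 57, 12, 42, 18], gcd = 3
Change: index 0, 36 -> 76
gcd of the OTHER numbers (without index 0): gcd([57, 12, 42, 18]) = 3
New gcd = gcd(g_others, new_val) = gcd(3, 76) = 1

Answer: 1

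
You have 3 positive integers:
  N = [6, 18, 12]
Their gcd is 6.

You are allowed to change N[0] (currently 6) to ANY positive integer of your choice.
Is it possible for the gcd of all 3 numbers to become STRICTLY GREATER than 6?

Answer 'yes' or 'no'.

Current gcd = 6
gcd of all OTHER numbers (without N[0]=6): gcd([18, 12]) = 6
The new gcd after any change is gcd(6, new_value).
This can be at most 6.
Since 6 = old gcd 6, the gcd can only stay the same or decrease.

Answer: no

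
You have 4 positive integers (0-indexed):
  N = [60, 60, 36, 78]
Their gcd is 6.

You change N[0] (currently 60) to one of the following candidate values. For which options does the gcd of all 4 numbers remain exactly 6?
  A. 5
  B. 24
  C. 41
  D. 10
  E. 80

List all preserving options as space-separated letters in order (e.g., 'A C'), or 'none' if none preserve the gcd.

Answer: B

Derivation:
Old gcd = 6; gcd of others (without N[0]) = 6
New gcd for candidate v: gcd(6, v). Preserves old gcd iff gcd(6, v) = 6.
  Option A: v=5, gcd(6,5)=1 -> changes
  Option B: v=24, gcd(6,24)=6 -> preserves
  Option C: v=41, gcd(6,41)=1 -> changes
  Option D: v=10, gcd(6,10)=2 -> changes
  Option E: v=80, gcd(6,80)=2 -> changes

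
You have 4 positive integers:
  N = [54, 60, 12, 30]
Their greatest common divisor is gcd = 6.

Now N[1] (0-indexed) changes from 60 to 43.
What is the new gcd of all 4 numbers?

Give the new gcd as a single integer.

Numbers: [54, 60, 12, 30], gcd = 6
Change: index 1, 60 -> 43
gcd of the OTHER numbers (without index 1): gcd([54, 12, 30]) = 6
New gcd = gcd(g_others, new_val) = gcd(6, 43) = 1

Answer: 1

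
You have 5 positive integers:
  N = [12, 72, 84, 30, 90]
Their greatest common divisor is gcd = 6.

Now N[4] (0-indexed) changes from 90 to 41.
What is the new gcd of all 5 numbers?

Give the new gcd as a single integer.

Numbers: [12, 72, 84, 30, 90], gcd = 6
Change: index 4, 90 -> 41
gcd of the OTHER numbers (without index 4): gcd([12, 72, 84, 30]) = 6
New gcd = gcd(g_others, new_val) = gcd(6, 41) = 1

Answer: 1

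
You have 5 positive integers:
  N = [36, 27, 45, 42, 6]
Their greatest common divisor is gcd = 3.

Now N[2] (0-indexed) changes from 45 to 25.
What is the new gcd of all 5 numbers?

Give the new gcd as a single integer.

Numbers: [36, 27, 45, 42, 6], gcd = 3
Change: index 2, 45 -> 25
gcd of the OTHER numbers (without index 2): gcd([36, 27, 42, 6]) = 3
New gcd = gcd(g_others, new_val) = gcd(3, 25) = 1

Answer: 1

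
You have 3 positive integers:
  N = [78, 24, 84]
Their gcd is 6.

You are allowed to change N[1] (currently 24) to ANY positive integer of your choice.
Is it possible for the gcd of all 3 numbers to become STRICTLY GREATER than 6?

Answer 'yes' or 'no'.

Current gcd = 6
gcd of all OTHER numbers (without N[1]=24): gcd([78, 84]) = 6
The new gcd after any change is gcd(6, new_value).
This can be at most 6.
Since 6 = old gcd 6, the gcd can only stay the same or decrease.

Answer: no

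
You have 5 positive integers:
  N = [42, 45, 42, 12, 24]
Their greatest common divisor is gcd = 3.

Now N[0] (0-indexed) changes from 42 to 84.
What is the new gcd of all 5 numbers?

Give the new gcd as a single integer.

Numbers: [42, 45, 42, 12, 24], gcd = 3
Change: index 0, 42 -> 84
gcd of the OTHER numbers (without index 0): gcd([45, 42, 12, 24]) = 3
New gcd = gcd(g_others, new_val) = gcd(3, 84) = 3

Answer: 3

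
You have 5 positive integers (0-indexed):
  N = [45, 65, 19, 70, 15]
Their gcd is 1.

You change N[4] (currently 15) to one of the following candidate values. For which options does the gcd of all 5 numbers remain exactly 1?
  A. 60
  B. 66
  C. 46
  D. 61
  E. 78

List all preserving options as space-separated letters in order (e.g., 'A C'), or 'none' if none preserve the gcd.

Old gcd = 1; gcd of others (without N[4]) = 1
New gcd for candidate v: gcd(1, v). Preserves old gcd iff gcd(1, v) = 1.
  Option A: v=60, gcd(1,60)=1 -> preserves
  Option B: v=66, gcd(1,66)=1 -> preserves
  Option C: v=46, gcd(1,46)=1 -> preserves
  Option D: v=61, gcd(1,61)=1 -> preserves
  Option E: v=78, gcd(1,78)=1 -> preserves

Answer: A B C D E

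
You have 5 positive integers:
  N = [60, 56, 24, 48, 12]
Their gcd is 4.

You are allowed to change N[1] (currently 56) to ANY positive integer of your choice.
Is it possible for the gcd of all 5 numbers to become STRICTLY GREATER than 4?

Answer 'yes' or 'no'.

Answer: yes

Derivation:
Current gcd = 4
gcd of all OTHER numbers (without N[1]=56): gcd([60, 24, 48, 12]) = 12
The new gcd after any change is gcd(12, new_value).
This can be at most 12.
Since 12 > old gcd 4, the gcd CAN increase (e.g., set N[1] = 12).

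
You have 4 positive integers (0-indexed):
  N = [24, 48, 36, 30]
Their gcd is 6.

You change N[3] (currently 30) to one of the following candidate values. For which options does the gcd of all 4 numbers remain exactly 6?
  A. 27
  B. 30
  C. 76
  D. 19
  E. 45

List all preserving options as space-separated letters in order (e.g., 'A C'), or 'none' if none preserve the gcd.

Answer: B

Derivation:
Old gcd = 6; gcd of others (without N[3]) = 12
New gcd for candidate v: gcd(12, v). Preserves old gcd iff gcd(12, v) = 6.
  Option A: v=27, gcd(12,27)=3 -> changes
  Option B: v=30, gcd(12,30)=6 -> preserves
  Option C: v=76, gcd(12,76)=4 -> changes
  Option D: v=19, gcd(12,19)=1 -> changes
  Option E: v=45, gcd(12,45)=3 -> changes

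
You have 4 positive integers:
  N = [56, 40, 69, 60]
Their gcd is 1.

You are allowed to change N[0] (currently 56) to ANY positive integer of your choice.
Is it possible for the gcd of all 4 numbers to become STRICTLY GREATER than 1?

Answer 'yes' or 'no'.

Current gcd = 1
gcd of all OTHER numbers (without N[0]=56): gcd([40, 69, 60]) = 1
The new gcd after any change is gcd(1, new_value).
This can be at most 1.
Since 1 = old gcd 1, the gcd can only stay the same or decrease.

Answer: no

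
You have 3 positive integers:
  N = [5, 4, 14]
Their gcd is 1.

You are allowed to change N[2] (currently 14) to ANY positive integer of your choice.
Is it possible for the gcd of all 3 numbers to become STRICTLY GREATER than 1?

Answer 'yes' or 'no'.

Answer: no

Derivation:
Current gcd = 1
gcd of all OTHER numbers (without N[2]=14): gcd([5, 4]) = 1
The new gcd after any change is gcd(1, new_value).
This can be at most 1.
Since 1 = old gcd 1, the gcd can only stay the same or decrease.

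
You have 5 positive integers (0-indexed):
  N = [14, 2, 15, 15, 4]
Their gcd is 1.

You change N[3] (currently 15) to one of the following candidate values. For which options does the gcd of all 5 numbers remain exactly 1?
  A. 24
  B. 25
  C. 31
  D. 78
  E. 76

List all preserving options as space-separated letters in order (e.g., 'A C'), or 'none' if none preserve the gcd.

Old gcd = 1; gcd of others (without N[3]) = 1
New gcd for candidate v: gcd(1, v). Preserves old gcd iff gcd(1, v) = 1.
  Option A: v=24, gcd(1,24)=1 -> preserves
  Option B: v=25, gcd(1,25)=1 -> preserves
  Option C: v=31, gcd(1,31)=1 -> preserves
  Option D: v=78, gcd(1,78)=1 -> preserves
  Option E: v=76, gcd(1,76)=1 -> preserves

Answer: A B C D E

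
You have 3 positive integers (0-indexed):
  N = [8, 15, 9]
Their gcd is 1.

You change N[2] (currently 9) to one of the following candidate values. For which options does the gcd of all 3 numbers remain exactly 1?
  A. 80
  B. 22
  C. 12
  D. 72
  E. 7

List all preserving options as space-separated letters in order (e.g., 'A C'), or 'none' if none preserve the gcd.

Answer: A B C D E

Derivation:
Old gcd = 1; gcd of others (without N[2]) = 1
New gcd for candidate v: gcd(1, v). Preserves old gcd iff gcd(1, v) = 1.
  Option A: v=80, gcd(1,80)=1 -> preserves
  Option B: v=22, gcd(1,22)=1 -> preserves
  Option C: v=12, gcd(1,12)=1 -> preserves
  Option D: v=72, gcd(1,72)=1 -> preserves
  Option E: v=7, gcd(1,7)=1 -> preserves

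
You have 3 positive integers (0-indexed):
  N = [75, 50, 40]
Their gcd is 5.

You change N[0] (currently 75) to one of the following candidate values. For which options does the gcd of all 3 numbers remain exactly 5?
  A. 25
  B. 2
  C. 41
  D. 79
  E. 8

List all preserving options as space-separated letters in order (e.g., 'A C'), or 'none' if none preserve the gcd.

Old gcd = 5; gcd of others (without N[0]) = 10
New gcd for candidate v: gcd(10, v). Preserves old gcd iff gcd(10, v) = 5.
  Option A: v=25, gcd(10,25)=5 -> preserves
  Option B: v=2, gcd(10,2)=2 -> changes
  Option C: v=41, gcd(10,41)=1 -> changes
  Option D: v=79, gcd(10,79)=1 -> changes
  Option E: v=8, gcd(10,8)=2 -> changes

Answer: A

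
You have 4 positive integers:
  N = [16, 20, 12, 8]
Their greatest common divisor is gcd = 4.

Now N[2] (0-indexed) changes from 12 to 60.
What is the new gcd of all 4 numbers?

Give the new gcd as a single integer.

Answer: 4

Derivation:
Numbers: [16, 20, 12, 8], gcd = 4
Change: index 2, 12 -> 60
gcd of the OTHER numbers (without index 2): gcd([16, 20, 8]) = 4
New gcd = gcd(g_others, new_val) = gcd(4, 60) = 4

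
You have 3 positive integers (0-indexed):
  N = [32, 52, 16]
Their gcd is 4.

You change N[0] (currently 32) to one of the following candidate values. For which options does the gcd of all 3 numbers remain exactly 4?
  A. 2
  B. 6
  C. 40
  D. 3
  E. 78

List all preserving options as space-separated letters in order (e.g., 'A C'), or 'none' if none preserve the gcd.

Answer: C

Derivation:
Old gcd = 4; gcd of others (without N[0]) = 4
New gcd for candidate v: gcd(4, v). Preserves old gcd iff gcd(4, v) = 4.
  Option A: v=2, gcd(4,2)=2 -> changes
  Option B: v=6, gcd(4,6)=2 -> changes
  Option C: v=40, gcd(4,40)=4 -> preserves
  Option D: v=3, gcd(4,3)=1 -> changes
  Option E: v=78, gcd(4,78)=2 -> changes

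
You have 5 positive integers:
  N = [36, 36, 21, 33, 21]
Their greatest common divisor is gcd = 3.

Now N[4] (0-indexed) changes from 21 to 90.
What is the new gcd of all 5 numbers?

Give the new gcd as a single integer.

Numbers: [36, 36, 21, 33, 21], gcd = 3
Change: index 4, 21 -> 90
gcd of the OTHER numbers (without index 4): gcd([36, 36, 21, 33]) = 3
New gcd = gcd(g_others, new_val) = gcd(3, 90) = 3

Answer: 3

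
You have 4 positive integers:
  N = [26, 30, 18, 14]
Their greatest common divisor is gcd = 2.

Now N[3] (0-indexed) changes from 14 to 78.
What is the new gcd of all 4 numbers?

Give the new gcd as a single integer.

Answer: 2

Derivation:
Numbers: [26, 30, 18, 14], gcd = 2
Change: index 3, 14 -> 78
gcd of the OTHER numbers (without index 3): gcd([26, 30, 18]) = 2
New gcd = gcd(g_others, new_val) = gcd(2, 78) = 2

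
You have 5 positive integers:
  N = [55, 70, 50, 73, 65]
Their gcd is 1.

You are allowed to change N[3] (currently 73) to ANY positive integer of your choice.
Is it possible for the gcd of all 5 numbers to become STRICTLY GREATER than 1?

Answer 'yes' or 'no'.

Answer: yes

Derivation:
Current gcd = 1
gcd of all OTHER numbers (without N[3]=73): gcd([55, 70, 50, 65]) = 5
The new gcd after any change is gcd(5, new_value).
This can be at most 5.
Since 5 > old gcd 1, the gcd CAN increase (e.g., set N[3] = 5).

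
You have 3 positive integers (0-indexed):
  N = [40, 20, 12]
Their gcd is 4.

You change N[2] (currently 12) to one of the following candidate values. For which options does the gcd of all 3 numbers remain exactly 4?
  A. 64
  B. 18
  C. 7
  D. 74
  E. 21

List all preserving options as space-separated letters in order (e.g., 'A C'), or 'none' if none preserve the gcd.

Answer: A

Derivation:
Old gcd = 4; gcd of others (without N[2]) = 20
New gcd for candidate v: gcd(20, v). Preserves old gcd iff gcd(20, v) = 4.
  Option A: v=64, gcd(20,64)=4 -> preserves
  Option B: v=18, gcd(20,18)=2 -> changes
  Option C: v=7, gcd(20,7)=1 -> changes
  Option D: v=74, gcd(20,74)=2 -> changes
  Option E: v=21, gcd(20,21)=1 -> changes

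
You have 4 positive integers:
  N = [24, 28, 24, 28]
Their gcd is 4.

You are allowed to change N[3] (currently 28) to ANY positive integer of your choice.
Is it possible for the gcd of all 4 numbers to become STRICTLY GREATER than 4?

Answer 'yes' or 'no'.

Current gcd = 4
gcd of all OTHER numbers (without N[3]=28): gcd([24, 28, 24]) = 4
The new gcd after any change is gcd(4, new_value).
This can be at most 4.
Since 4 = old gcd 4, the gcd can only stay the same or decrease.

Answer: no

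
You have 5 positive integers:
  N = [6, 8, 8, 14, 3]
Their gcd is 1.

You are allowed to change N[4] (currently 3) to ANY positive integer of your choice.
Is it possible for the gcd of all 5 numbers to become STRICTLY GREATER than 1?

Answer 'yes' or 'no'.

Current gcd = 1
gcd of all OTHER numbers (without N[4]=3): gcd([6, 8, 8, 14]) = 2
The new gcd after any change is gcd(2, new_value).
This can be at most 2.
Since 2 > old gcd 1, the gcd CAN increase (e.g., set N[4] = 2).

Answer: yes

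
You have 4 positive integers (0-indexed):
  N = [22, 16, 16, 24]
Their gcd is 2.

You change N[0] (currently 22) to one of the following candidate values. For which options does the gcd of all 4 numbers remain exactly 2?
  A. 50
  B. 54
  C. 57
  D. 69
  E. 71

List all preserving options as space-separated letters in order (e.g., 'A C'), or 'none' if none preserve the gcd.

Old gcd = 2; gcd of others (without N[0]) = 8
New gcd for candidate v: gcd(8, v). Preserves old gcd iff gcd(8, v) = 2.
  Option A: v=50, gcd(8,50)=2 -> preserves
  Option B: v=54, gcd(8,54)=2 -> preserves
  Option C: v=57, gcd(8,57)=1 -> changes
  Option D: v=69, gcd(8,69)=1 -> changes
  Option E: v=71, gcd(8,71)=1 -> changes

Answer: A B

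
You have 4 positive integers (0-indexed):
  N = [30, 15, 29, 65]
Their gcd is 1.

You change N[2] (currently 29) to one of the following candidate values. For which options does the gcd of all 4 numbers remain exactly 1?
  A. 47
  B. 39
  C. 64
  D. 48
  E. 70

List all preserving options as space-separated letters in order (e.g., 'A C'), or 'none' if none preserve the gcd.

Old gcd = 1; gcd of others (without N[2]) = 5
New gcd for candidate v: gcd(5, v). Preserves old gcd iff gcd(5, v) = 1.
  Option A: v=47, gcd(5,47)=1 -> preserves
  Option B: v=39, gcd(5,39)=1 -> preserves
  Option C: v=64, gcd(5,64)=1 -> preserves
  Option D: v=48, gcd(5,48)=1 -> preserves
  Option E: v=70, gcd(5,70)=5 -> changes

Answer: A B C D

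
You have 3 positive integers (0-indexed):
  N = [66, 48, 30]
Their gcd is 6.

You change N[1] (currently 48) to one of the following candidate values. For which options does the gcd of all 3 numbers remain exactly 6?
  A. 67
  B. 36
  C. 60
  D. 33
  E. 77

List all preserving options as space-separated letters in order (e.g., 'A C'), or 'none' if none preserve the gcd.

Old gcd = 6; gcd of others (without N[1]) = 6
New gcd for candidate v: gcd(6, v). Preserves old gcd iff gcd(6, v) = 6.
  Option A: v=67, gcd(6,67)=1 -> changes
  Option B: v=36, gcd(6,36)=6 -> preserves
  Option C: v=60, gcd(6,60)=6 -> preserves
  Option D: v=33, gcd(6,33)=3 -> changes
  Option E: v=77, gcd(6,77)=1 -> changes

Answer: B C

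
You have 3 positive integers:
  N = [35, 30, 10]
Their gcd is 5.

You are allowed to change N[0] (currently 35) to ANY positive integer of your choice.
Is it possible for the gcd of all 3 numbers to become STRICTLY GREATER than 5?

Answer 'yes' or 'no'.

Answer: yes

Derivation:
Current gcd = 5
gcd of all OTHER numbers (without N[0]=35): gcd([30, 10]) = 10
The new gcd after any change is gcd(10, new_value).
This can be at most 10.
Since 10 > old gcd 5, the gcd CAN increase (e.g., set N[0] = 10).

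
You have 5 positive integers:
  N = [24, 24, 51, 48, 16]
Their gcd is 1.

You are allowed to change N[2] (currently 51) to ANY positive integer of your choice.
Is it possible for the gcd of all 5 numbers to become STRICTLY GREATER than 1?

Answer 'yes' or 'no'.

Current gcd = 1
gcd of all OTHER numbers (without N[2]=51): gcd([24, 24, 48, 16]) = 8
The new gcd after any change is gcd(8, new_value).
This can be at most 8.
Since 8 > old gcd 1, the gcd CAN increase (e.g., set N[2] = 8).

Answer: yes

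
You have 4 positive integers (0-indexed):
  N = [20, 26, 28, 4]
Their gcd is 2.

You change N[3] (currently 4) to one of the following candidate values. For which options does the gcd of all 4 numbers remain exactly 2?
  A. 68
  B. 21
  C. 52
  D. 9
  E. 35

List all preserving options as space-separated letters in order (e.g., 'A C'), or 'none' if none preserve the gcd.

Answer: A C

Derivation:
Old gcd = 2; gcd of others (without N[3]) = 2
New gcd for candidate v: gcd(2, v). Preserves old gcd iff gcd(2, v) = 2.
  Option A: v=68, gcd(2,68)=2 -> preserves
  Option B: v=21, gcd(2,21)=1 -> changes
  Option C: v=52, gcd(2,52)=2 -> preserves
  Option D: v=9, gcd(2,9)=1 -> changes
  Option E: v=35, gcd(2,35)=1 -> changes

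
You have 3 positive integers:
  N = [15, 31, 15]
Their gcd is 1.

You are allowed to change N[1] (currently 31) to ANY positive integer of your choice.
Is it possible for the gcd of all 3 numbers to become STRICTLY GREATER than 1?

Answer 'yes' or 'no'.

Current gcd = 1
gcd of all OTHER numbers (without N[1]=31): gcd([15, 15]) = 15
The new gcd after any change is gcd(15, new_value).
This can be at most 15.
Since 15 > old gcd 1, the gcd CAN increase (e.g., set N[1] = 15).

Answer: yes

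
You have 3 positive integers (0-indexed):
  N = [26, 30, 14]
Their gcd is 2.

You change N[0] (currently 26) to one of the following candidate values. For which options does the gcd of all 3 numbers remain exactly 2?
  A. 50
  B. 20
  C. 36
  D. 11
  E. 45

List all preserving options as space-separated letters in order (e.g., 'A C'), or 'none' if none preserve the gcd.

Answer: A B C

Derivation:
Old gcd = 2; gcd of others (without N[0]) = 2
New gcd for candidate v: gcd(2, v). Preserves old gcd iff gcd(2, v) = 2.
  Option A: v=50, gcd(2,50)=2 -> preserves
  Option B: v=20, gcd(2,20)=2 -> preserves
  Option C: v=36, gcd(2,36)=2 -> preserves
  Option D: v=11, gcd(2,11)=1 -> changes
  Option E: v=45, gcd(2,45)=1 -> changes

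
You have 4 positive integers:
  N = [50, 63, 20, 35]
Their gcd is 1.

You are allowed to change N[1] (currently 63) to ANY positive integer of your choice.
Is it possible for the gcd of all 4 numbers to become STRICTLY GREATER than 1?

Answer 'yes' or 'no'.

Answer: yes

Derivation:
Current gcd = 1
gcd of all OTHER numbers (without N[1]=63): gcd([50, 20, 35]) = 5
The new gcd after any change is gcd(5, new_value).
This can be at most 5.
Since 5 > old gcd 1, the gcd CAN increase (e.g., set N[1] = 5).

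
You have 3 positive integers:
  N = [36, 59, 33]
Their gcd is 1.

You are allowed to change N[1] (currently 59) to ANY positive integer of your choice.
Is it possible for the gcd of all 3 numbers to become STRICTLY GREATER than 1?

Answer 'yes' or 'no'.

Current gcd = 1
gcd of all OTHER numbers (without N[1]=59): gcd([36, 33]) = 3
The new gcd after any change is gcd(3, new_value).
This can be at most 3.
Since 3 > old gcd 1, the gcd CAN increase (e.g., set N[1] = 3).

Answer: yes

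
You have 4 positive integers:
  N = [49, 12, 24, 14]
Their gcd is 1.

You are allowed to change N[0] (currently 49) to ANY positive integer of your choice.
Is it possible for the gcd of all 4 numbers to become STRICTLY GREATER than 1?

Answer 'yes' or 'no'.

Current gcd = 1
gcd of all OTHER numbers (without N[0]=49): gcd([12, 24, 14]) = 2
The new gcd after any change is gcd(2, new_value).
This can be at most 2.
Since 2 > old gcd 1, the gcd CAN increase (e.g., set N[0] = 2).

Answer: yes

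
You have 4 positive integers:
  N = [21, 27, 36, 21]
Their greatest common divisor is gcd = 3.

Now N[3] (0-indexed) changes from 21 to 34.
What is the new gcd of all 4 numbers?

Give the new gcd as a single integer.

Answer: 1

Derivation:
Numbers: [21, 27, 36, 21], gcd = 3
Change: index 3, 21 -> 34
gcd of the OTHER numbers (without index 3): gcd([21, 27, 36]) = 3
New gcd = gcd(g_others, new_val) = gcd(3, 34) = 1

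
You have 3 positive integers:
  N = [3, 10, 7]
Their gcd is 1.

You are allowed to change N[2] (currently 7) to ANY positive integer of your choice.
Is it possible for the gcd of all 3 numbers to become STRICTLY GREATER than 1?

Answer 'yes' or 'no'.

Answer: no

Derivation:
Current gcd = 1
gcd of all OTHER numbers (without N[2]=7): gcd([3, 10]) = 1
The new gcd after any change is gcd(1, new_value).
This can be at most 1.
Since 1 = old gcd 1, the gcd can only stay the same or decrease.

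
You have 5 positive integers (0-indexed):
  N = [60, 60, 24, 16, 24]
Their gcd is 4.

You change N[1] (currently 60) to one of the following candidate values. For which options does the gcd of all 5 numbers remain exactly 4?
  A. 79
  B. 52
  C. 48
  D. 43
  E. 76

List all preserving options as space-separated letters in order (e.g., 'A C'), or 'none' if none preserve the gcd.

Answer: B C E

Derivation:
Old gcd = 4; gcd of others (without N[1]) = 4
New gcd for candidate v: gcd(4, v). Preserves old gcd iff gcd(4, v) = 4.
  Option A: v=79, gcd(4,79)=1 -> changes
  Option B: v=52, gcd(4,52)=4 -> preserves
  Option C: v=48, gcd(4,48)=4 -> preserves
  Option D: v=43, gcd(4,43)=1 -> changes
  Option E: v=76, gcd(4,76)=4 -> preserves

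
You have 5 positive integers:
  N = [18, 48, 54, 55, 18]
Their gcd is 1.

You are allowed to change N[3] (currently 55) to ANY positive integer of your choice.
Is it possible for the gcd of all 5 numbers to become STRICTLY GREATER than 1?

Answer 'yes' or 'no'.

Answer: yes

Derivation:
Current gcd = 1
gcd of all OTHER numbers (without N[3]=55): gcd([18, 48, 54, 18]) = 6
The new gcd after any change is gcd(6, new_value).
This can be at most 6.
Since 6 > old gcd 1, the gcd CAN increase (e.g., set N[3] = 6).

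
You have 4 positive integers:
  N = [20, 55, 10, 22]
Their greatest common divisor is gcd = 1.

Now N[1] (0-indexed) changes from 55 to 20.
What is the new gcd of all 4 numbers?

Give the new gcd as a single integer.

Numbers: [20, 55, 10, 22], gcd = 1
Change: index 1, 55 -> 20
gcd of the OTHER numbers (without index 1): gcd([20, 10, 22]) = 2
New gcd = gcd(g_others, new_val) = gcd(2, 20) = 2

Answer: 2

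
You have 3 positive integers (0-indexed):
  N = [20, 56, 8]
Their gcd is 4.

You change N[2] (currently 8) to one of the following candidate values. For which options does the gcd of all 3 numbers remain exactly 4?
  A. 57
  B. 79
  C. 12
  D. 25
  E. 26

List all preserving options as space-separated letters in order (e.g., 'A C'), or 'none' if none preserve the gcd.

Old gcd = 4; gcd of others (without N[2]) = 4
New gcd for candidate v: gcd(4, v). Preserves old gcd iff gcd(4, v) = 4.
  Option A: v=57, gcd(4,57)=1 -> changes
  Option B: v=79, gcd(4,79)=1 -> changes
  Option C: v=12, gcd(4,12)=4 -> preserves
  Option D: v=25, gcd(4,25)=1 -> changes
  Option E: v=26, gcd(4,26)=2 -> changes

Answer: C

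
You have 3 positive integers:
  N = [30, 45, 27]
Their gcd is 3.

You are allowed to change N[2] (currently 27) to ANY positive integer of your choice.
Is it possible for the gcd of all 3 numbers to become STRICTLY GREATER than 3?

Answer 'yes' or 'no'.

Current gcd = 3
gcd of all OTHER numbers (without N[2]=27): gcd([30, 45]) = 15
The new gcd after any change is gcd(15, new_value).
This can be at most 15.
Since 15 > old gcd 3, the gcd CAN increase (e.g., set N[2] = 15).

Answer: yes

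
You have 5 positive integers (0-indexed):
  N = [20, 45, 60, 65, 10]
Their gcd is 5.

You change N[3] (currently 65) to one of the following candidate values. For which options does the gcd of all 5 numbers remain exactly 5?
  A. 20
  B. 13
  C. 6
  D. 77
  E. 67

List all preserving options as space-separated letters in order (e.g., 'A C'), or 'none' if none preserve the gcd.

Old gcd = 5; gcd of others (without N[3]) = 5
New gcd for candidate v: gcd(5, v). Preserves old gcd iff gcd(5, v) = 5.
  Option A: v=20, gcd(5,20)=5 -> preserves
  Option B: v=13, gcd(5,13)=1 -> changes
  Option C: v=6, gcd(5,6)=1 -> changes
  Option D: v=77, gcd(5,77)=1 -> changes
  Option E: v=67, gcd(5,67)=1 -> changes

Answer: A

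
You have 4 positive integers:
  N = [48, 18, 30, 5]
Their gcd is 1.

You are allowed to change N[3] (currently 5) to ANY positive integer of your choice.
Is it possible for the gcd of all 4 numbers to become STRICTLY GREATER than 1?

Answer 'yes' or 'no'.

Answer: yes

Derivation:
Current gcd = 1
gcd of all OTHER numbers (without N[3]=5): gcd([48, 18, 30]) = 6
The new gcd after any change is gcd(6, new_value).
This can be at most 6.
Since 6 > old gcd 1, the gcd CAN increase (e.g., set N[3] = 6).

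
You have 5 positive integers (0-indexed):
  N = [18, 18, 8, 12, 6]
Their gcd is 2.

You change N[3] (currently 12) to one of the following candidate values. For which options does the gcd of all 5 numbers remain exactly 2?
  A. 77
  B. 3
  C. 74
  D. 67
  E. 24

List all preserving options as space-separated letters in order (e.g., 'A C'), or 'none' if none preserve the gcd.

Old gcd = 2; gcd of others (without N[3]) = 2
New gcd for candidate v: gcd(2, v). Preserves old gcd iff gcd(2, v) = 2.
  Option A: v=77, gcd(2,77)=1 -> changes
  Option B: v=3, gcd(2,3)=1 -> changes
  Option C: v=74, gcd(2,74)=2 -> preserves
  Option D: v=67, gcd(2,67)=1 -> changes
  Option E: v=24, gcd(2,24)=2 -> preserves

Answer: C E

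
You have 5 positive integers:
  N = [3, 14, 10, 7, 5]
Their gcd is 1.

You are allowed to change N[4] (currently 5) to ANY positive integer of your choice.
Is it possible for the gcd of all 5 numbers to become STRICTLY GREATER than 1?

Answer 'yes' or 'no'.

Current gcd = 1
gcd of all OTHER numbers (without N[4]=5): gcd([3, 14, 10, 7]) = 1
The new gcd after any change is gcd(1, new_value).
This can be at most 1.
Since 1 = old gcd 1, the gcd can only stay the same or decrease.

Answer: no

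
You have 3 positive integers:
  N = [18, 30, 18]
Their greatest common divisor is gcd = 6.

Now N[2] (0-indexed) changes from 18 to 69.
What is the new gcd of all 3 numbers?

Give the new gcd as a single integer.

Numbers: [18, 30, 18], gcd = 6
Change: index 2, 18 -> 69
gcd of the OTHER numbers (without index 2): gcd([18, 30]) = 6
New gcd = gcd(g_others, new_val) = gcd(6, 69) = 3

Answer: 3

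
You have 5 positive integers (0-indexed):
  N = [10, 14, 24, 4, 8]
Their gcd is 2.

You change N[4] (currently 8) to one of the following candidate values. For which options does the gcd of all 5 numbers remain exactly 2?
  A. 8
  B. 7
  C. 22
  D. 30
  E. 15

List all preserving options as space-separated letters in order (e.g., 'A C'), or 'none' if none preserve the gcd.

Old gcd = 2; gcd of others (without N[4]) = 2
New gcd for candidate v: gcd(2, v). Preserves old gcd iff gcd(2, v) = 2.
  Option A: v=8, gcd(2,8)=2 -> preserves
  Option B: v=7, gcd(2,7)=1 -> changes
  Option C: v=22, gcd(2,22)=2 -> preserves
  Option D: v=30, gcd(2,30)=2 -> preserves
  Option E: v=15, gcd(2,15)=1 -> changes

Answer: A C D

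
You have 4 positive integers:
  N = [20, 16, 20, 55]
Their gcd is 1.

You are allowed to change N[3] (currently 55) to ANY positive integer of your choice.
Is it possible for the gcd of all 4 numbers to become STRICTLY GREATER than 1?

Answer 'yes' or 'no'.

Current gcd = 1
gcd of all OTHER numbers (without N[3]=55): gcd([20, 16, 20]) = 4
The new gcd after any change is gcd(4, new_value).
This can be at most 4.
Since 4 > old gcd 1, the gcd CAN increase (e.g., set N[3] = 4).

Answer: yes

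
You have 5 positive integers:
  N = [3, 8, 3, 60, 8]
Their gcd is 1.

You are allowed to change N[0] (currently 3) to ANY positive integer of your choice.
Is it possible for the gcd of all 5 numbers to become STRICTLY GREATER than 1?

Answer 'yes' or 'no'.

Current gcd = 1
gcd of all OTHER numbers (without N[0]=3): gcd([8, 3, 60, 8]) = 1
The new gcd after any change is gcd(1, new_value).
This can be at most 1.
Since 1 = old gcd 1, the gcd can only stay the same or decrease.

Answer: no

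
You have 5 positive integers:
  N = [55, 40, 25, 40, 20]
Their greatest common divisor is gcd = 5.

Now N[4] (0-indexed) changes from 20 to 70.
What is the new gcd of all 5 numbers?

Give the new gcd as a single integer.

Numbers: [55, 40, 25, 40, 20], gcd = 5
Change: index 4, 20 -> 70
gcd of the OTHER numbers (without index 4): gcd([55, 40, 25, 40]) = 5
New gcd = gcd(g_others, new_val) = gcd(5, 70) = 5

Answer: 5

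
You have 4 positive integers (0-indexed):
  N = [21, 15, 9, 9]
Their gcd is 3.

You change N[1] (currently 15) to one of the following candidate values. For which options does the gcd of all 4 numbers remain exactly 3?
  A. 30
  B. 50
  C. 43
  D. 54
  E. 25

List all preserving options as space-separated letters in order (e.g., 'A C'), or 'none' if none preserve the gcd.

Old gcd = 3; gcd of others (without N[1]) = 3
New gcd for candidate v: gcd(3, v). Preserves old gcd iff gcd(3, v) = 3.
  Option A: v=30, gcd(3,30)=3 -> preserves
  Option B: v=50, gcd(3,50)=1 -> changes
  Option C: v=43, gcd(3,43)=1 -> changes
  Option D: v=54, gcd(3,54)=3 -> preserves
  Option E: v=25, gcd(3,25)=1 -> changes

Answer: A D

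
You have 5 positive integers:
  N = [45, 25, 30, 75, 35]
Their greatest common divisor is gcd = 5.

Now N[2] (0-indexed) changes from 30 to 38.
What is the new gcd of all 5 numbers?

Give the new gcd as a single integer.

Answer: 1

Derivation:
Numbers: [45, 25, 30, 75, 35], gcd = 5
Change: index 2, 30 -> 38
gcd of the OTHER numbers (without index 2): gcd([45, 25, 75, 35]) = 5
New gcd = gcd(g_others, new_val) = gcd(5, 38) = 1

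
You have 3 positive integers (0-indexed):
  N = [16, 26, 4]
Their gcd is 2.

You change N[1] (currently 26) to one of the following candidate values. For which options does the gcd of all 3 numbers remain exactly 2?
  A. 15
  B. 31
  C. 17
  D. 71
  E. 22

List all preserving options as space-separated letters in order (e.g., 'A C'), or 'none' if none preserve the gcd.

Answer: E

Derivation:
Old gcd = 2; gcd of others (without N[1]) = 4
New gcd for candidate v: gcd(4, v). Preserves old gcd iff gcd(4, v) = 2.
  Option A: v=15, gcd(4,15)=1 -> changes
  Option B: v=31, gcd(4,31)=1 -> changes
  Option C: v=17, gcd(4,17)=1 -> changes
  Option D: v=71, gcd(4,71)=1 -> changes
  Option E: v=22, gcd(4,22)=2 -> preserves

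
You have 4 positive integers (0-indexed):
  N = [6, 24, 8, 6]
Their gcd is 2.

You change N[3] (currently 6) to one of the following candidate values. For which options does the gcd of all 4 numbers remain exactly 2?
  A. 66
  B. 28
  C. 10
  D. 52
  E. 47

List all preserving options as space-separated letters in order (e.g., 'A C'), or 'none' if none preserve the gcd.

Answer: A B C D

Derivation:
Old gcd = 2; gcd of others (without N[3]) = 2
New gcd for candidate v: gcd(2, v). Preserves old gcd iff gcd(2, v) = 2.
  Option A: v=66, gcd(2,66)=2 -> preserves
  Option B: v=28, gcd(2,28)=2 -> preserves
  Option C: v=10, gcd(2,10)=2 -> preserves
  Option D: v=52, gcd(2,52)=2 -> preserves
  Option E: v=47, gcd(2,47)=1 -> changes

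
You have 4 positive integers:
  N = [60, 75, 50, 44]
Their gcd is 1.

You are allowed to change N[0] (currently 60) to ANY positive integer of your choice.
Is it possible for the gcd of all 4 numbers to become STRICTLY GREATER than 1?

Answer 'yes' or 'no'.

Current gcd = 1
gcd of all OTHER numbers (without N[0]=60): gcd([75, 50, 44]) = 1
The new gcd after any change is gcd(1, new_value).
This can be at most 1.
Since 1 = old gcd 1, the gcd can only stay the same or decrease.

Answer: no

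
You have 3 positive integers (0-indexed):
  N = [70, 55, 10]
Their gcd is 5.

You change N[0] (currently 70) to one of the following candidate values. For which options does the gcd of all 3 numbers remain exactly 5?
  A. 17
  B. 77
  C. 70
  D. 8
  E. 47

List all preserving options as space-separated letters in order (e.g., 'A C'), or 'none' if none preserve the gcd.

Old gcd = 5; gcd of others (without N[0]) = 5
New gcd for candidate v: gcd(5, v). Preserves old gcd iff gcd(5, v) = 5.
  Option A: v=17, gcd(5,17)=1 -> changes
  Option B: v=77, gcd(5,77)=1 -> changes
  Option C: v=70, gcd(5,70)=5 -> preserves
  Option D: v=8, gcd(5,8)=1 -> changes
  Option E: v=47, gcd(5,47)=1 -> changes

Answer: C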